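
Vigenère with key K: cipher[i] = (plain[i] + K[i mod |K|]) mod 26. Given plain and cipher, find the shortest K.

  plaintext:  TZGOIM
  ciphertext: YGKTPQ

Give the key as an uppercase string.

  i= 0: Y-T =  5 → F
  i= 1: G-Z =  7 → H
  i= 2: K-G =  4 → E
  i= 3: T-O =  5 → F
  i= 4: P-I =  7 → H
  i= 5: Q-M =  4 → E
  shifts repeat with period 3: FHE

FHE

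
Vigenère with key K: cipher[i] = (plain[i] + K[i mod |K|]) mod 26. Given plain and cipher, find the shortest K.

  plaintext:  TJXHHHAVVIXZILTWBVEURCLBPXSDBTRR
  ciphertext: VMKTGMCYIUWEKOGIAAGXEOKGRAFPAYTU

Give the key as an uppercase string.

CDNMZF

  i= 0: V-T =  2 → C
  i= 1: M-J =  3 → D
  i= 2: K-X = 13 → N
  i= 3: T-H = 12 → M
  i= 4: G-H = 25 → Z
  i= 5: M-H =  5 → F
  i= 6: C-A =  2 → C
  i= 7: Y-V =  3 → D
  i= 8: I-V = 13 → N
  i= 9: U-I = 12 → M
  i=10: W-X = 25 → Z
  i=11: E-Z =  5 → F
  i=12: K-I =  2 → C
  i=13: O-L =  3 → D
  i=14: G-T = 13 → N
  i=15: I-W = 12 → M
  i=16: A-B = 25 → Z
  i=17: A-V =  5 → F
  i=18: G-E =  2 → C
  i=19: X-U =  3 → D
  i=20: E-R = 13 → N
  i=21: O-C = 12 → M
  i=22: K-L = 25 → Z
  i=23: G-B =  5 → F
  i=24: R-P =  2 → C
  i=25: A-X =  3 → D
  i=26: F-S = 13 → N
  i=27: P-D = 12 → M
  i=28: A-B = 25 → Z
  i=29: Y-T =  5 → F
  i=30: T-R =  2 → C
  i=31: U-R =  3 → D
  shifts repeat with period 6: CDNMZF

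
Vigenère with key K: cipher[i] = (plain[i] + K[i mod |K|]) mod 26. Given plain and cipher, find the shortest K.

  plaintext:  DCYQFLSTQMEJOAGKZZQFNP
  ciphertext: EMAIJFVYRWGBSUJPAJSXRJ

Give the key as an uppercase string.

BKCSEUDF

  i= 0: E-D =  1 → B
  i= 1: M-C = 10 → K
  i= 2: A-Y =  2 → C
  i= 3: I-Q = 18 → S
  i= 4: J-F =  4 → E
  i= 5: F-L = 20 → U
  i= 6: V-S =  3 → D
  i= 7: Y-T =  5 → F
  i= 8: R-Q =  1 → B
  i= 9: W-M = 10 → K
  i=10: G-E =  2 → C
  i=11: B-J = 18 → S
  i=12: S-O =  4 → E
  i=13: U-A = 20 → U
  i=14: J-G =  3 → D
  i=15: P-K =  5 → F
  i=16: A-Z =  1 → B
  i=17: J-Z = 10 → K
  i=18: S-Q =  2 → C
  i=19: X-F = 18 → S
  i=20: R-N =  4 → E
  i=21: J-P = 20 → U
  shifts repeat with period 8: BKCSEUDF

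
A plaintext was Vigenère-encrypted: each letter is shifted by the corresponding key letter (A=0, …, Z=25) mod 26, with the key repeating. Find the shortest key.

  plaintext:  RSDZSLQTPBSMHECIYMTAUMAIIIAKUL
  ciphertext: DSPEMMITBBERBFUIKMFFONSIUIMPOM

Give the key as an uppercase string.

MAMFUBSA

  i= 0: D-R = 12 → M
  i= 1: S-S =  0 → A
  i= 2: P-D = 12 → M
  i= 3: E-Z =  5 → F
  i= 4: M-S = 20 → U
  i= 5: M-L =  1 → B
  i= 6: I-Q = 18 → S
  i= 7: T-T =  0 → A
  i= 8: B-P = 12 → M
  i= 9: B-B =  0 → A
  i=10: E-S = 12 → M
  i=11: R-M =  5 → F
  i=12: B-H = 20 → U
  i=13: F-E =  1 → B
  i=14: U-C = 18 → S
  i=15: I-I =  0 → A
  i=16: K-Y = 12 → M
  i=17: M-M =  0 → A
  i=18: F-T = 12 → M
  i=19: F-A =  5 → F
  i=20: O-U = 20 → U
  i=21: N-M =  1 → B
  i=22: S-A = 18 → S
  i=23: I-I =  0 → A
  i=24: U-I = 12 → M
  i=25: I-I =  0 → A
  i=26: M-A = 12 → M
  i=27: P-K =  5 → F
  i=28: O-U = 20 → U
  i=29: M-L =  1 → B
  shifts repeat with period 8: MAMFUBSA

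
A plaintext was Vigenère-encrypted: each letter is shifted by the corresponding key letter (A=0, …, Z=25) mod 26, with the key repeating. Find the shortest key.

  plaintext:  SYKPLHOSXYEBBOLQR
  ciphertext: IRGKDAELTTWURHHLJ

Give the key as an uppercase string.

QTWVST

  i= 0: I-S = 16 → Q
  i= 1: R-Y = 19 → T
  i= 2: G-K = 22 → W
  i= 3: K-P = 21 → V
  i= 4: D-L = 18 → S
  i= 5: A-H = 19 → T
  i= 6: E-O = 16 → Q
  i= 7: L-S = 19 → T
  i= 8: T-X = 22 → W
  i= 9: T-Y = 21 → V
  i=10: W-E = 18 → S
  i=11: U-B = 19 → T
  i=12: R-B = 16 → Q
  i=13: H-O = 19 → T
  i=14: H-L = 22 → W
  i=15: L-Q = 21 → V
  i=16: J-R = 18 → S
  shifts repeat with period 6: QTWVST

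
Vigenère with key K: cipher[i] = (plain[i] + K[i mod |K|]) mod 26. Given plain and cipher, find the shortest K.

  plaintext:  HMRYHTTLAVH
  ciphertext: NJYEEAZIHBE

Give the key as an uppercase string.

GXH

  i= 0: N-H =  6 → G
  i= 1: J-M = 23 → X
  i= 2: Y-R =  7 → H
  i= 3: E-Y =  6 → G
  i= 4: E-H = 23 → X
  i= 5: A-T =  7 → H
  i= 6: Z-T =  6 → G
  i= 7: I-L = 23 → X
  i= 8: H-A =  7 → H
  i= 9: B-V =  6 → G
  i=10: E-H = 23 → X
  shifts repeat with period 3: GXH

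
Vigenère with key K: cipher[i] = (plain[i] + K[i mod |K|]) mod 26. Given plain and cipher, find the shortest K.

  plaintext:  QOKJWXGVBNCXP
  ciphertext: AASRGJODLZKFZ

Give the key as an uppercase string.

KMII

  i= 0: A-Q = 10 → K
  i= 1: A-O = 12 → M
  i= 2: S-K =  8 → I
  i= 3: R-J =  8 → I
  i= 4: G-W = 10 → K
  i= 5: J-X = 12 → M
  i= 6: O-G =  8 → I
  i= 7: D-V =  8 → I
  i= 8: L-B = 10 → K
  i= 9: Z-N = 12 → M
  i=10: K-C =  8 → I
  i=11: F-X =  8 → I
  i=12: Z-P = 10 → K
  shifts repeat with period 4: KMII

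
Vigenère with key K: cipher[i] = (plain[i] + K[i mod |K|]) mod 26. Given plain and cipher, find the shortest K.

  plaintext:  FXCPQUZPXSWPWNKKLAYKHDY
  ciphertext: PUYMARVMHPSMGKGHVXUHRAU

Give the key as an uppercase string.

  i= 0: P-F = 10 → K
  i= 1: U-X = 23 → X
  i= 2: Y-C = 22 → W
  i= 3: M-P = 23 → X
  i= 4: A-Q = 10 → K
  i= 5: R-U = 23 → X
  i= 6: V-Z = 22 → W
  i= 7: M-P = 23 → X
  i= 8: H-X = 10 → K
  i= 9: P-S = 23 → X
  i=10: S-W = 22 → W
  i=11: M-P = 23 → X
  i=12: G-W = 10 → K
  i=13: K-N = 23 → X
  i=14: G-K = 22 → W
  i=15: H-K = 23 → X
  i=16: V-L = 10 → K
  i=17: X-A = 23 → X
  i=18: U-Y = 22 → W
  i=19: H-K = 23 → X
  i=20: R-H = 10 → K
  i=21: A-D = 23 → X
  i=22: U-Y = 22 → W
  shifts repeat with period 4: KXWX

KXWX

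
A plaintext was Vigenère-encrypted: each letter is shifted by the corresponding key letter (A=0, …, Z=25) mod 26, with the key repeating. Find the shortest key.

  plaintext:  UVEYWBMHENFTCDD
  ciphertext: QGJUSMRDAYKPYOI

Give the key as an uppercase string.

  i= 0: Q-U = 22 → W
  i= 1: G-V = 11 → L
  i= 2: J-E =  5 → F
  i= 3: U-Y = 22 → W
  i= 4: S-W = 22 → W
  i= 5: M-B = 11 → L
  i= 6: R-M =  5 → F
  i= 7: D-H = 22 → W
  i= 8: A-E = 22 → W
  i= 9: Y-N = 11 → L
  i=10: K-F =  5 → F
  i=11: P-T = 22 → W
  i=12: Y-C = 22 → W
  i=13: O-D = 11 → L
  i=14: I-D =  5 → F
  shifts repeat with period 4: WLFW

WLFW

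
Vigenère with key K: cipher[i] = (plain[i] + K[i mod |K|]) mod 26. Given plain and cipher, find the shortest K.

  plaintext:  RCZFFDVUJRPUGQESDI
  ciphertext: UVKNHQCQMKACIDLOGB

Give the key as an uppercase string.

  i= 0: U-R =  3 → D
  i= 1: V-C = 19 → T
  i= 2: K-Z = 11 → L
  i= 3: N-F =  8 → I
  i= 4: H-F =  2 → C
  i= 5: Q-D = 13 → N
  i= 6: C-V =  7 → H
  i= 7: Q-U = 22 → W
  i= 8: M-J =  3 → D
  i= 9: K-R = 19 → T
  i=10: A-P = 11 → L
  i=11: C-U =  8 → I
  i=12: I-G =  2 → C
  i=13: D-Q = 13 → N
  i=14: L-E =  7 → H
  i=15: O-S = 22 → W
  i=16: G-D =  3 → D
  i=17: B-I = 19 → T
  shifts repeat with period 8: DTLICNHW

DTLICNHW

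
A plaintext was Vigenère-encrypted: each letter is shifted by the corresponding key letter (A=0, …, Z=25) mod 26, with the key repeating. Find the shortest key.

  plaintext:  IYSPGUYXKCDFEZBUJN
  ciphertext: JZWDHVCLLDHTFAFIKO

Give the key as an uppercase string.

  i= 0: J-I =  1 → B
  i= 1: Z-Y =  1 → B
  i= 2: W-S =  4 → E
  i= 3: D-P = 14 → O
  i= 4: H-G =  1 → B
  i= 5: V-U =  1 → B
  i= 6: C-Y =  4 → E
  i= 7: L-X = 14 → O
  i= 8: L-K =  1 → B
  i= 9: D-C =  1 → B
  i=10: H-D =  4 → E
  i=11: T-F = 14 → O
  i=12: F-E =  1 → B
  i=13: A-Z =  1 → B
  i=14: F-B =  4 → E
  i=15: I-U = 14 → O
  i=16: K-J =  1 → B
  i=17: O-N =  1 → B
  shifts repeat with period 4: BBEO

BBEO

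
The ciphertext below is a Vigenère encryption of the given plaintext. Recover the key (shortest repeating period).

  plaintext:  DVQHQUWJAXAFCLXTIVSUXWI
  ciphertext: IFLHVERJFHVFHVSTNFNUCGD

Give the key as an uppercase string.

FKVA

  i= 0: I-D =  5 → F
  i= 1: F-V = 10 → K
  i= 2: L-Q = 21 → V
  i= 3: H-H =  0 → A
  i= 4: V-Q =  5 → F
  i= 5: E-U = 10 → K
  i= 6: R-W = 21 → V
  i= 7: J-J =  0 → A
  i= 8: F-A =  5 → F
  i= 9: H-X = 10 → K
  i=10: V-A = 21 → V
  i=11: F-F =  0 → A
  i=12: H-C =  5 → F
  i=13: V-L = 10 → K
  i=14: S-X = 21 → V
  i=15: T-T =  0 → A
  i=16: N-I =  5 → F
  i=17: F-V = 10 → K
  i=18: N-S = 21 → V
  i=19: U-U =  0 → A
  i=20: C-X =  5 → F
  i=21: G-W = 10 → K
  i=22: D-I = 21 → V
  shifts repeat with period 4: FKVA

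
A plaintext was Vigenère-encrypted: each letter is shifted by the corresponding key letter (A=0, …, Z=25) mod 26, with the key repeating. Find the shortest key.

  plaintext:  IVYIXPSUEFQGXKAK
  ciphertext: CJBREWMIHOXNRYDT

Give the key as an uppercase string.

UODJHH

  i= 0: C-I = 20 → U
  i= 1: J-V = 14 → O
  i= 2: B-Y =  3 → D
  i= 3: R-I =  9 → J
  i= 4: E-X =  7 → H
  i= 5: W-P =  7 → H
  i= 6: M-S = 20 → U
  i= 7: I-U = 14 → O
  i= 8: H-E =  3 → D
  i= 9: O-F =  9 → J
  i=10: X-Q =  7 → H
  i=11: N-G =  7 → H
  i=12: R-X = 20 → U
  i=13: Y-K = 14 → O
  i=14: D-A =  3 → D
  i=15: T-K =  9 → J
  shifts repeat with period 6: UODJHH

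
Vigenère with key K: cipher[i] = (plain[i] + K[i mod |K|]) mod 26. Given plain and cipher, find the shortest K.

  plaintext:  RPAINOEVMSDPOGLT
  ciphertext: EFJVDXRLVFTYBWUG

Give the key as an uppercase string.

  i= 0: E-R = 13 → N
  i= 1: F-P = 16 → Q
  i= 2: J-A =  9 → J
  i= 3: V-I = 13 → N
  i= 4: D-N = 16 → Q
  i= 5: X-O =  9 → J
  i= 6: R-E = 13 → N
  i= 7: L-V = 16 → Q
  i= 8: V-M =  9 → J
  i= 9: F-S = 13 → N
  i=10: T-D = 16 → Q
  i=11: Y-P =  9 → J
  i=12: B-O = 13 → N
  i=13: W-G = 16 → Q
  i=14: U-L =  9 → J
  i=15: G-T = 13 → N
  shifts repeat with period 3: NQJ

NQJ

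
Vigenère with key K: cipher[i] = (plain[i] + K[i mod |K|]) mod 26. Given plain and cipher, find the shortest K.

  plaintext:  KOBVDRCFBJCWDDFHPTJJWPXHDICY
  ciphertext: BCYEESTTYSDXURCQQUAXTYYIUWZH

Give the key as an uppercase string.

  i= 0: B-K = 17 → R
  i= 1: C-O = 14 → O
  i= 2: Y-B = 23 → X
  i= 3: E-V =  9 → J
  i= 4: E-D =  1 → B
  i= 5: S-R =  1 → B
  i= 6: T-C = 17 → R
  i= 7: T-F = 14 → O
  i= 8: Y-B = 23 → X
  i= 9: S-J =  9 → J
  i=10: D-C =  1 → B
  i=11: X-W =  1 → B
  i=12: U-D = 17 → R
  i=13: R-D = 14 → O
  i=14: C-F = 23 → X
  i=15: Q-H =  9 → J
  i=16: Q-P =  1 → B
  i=17: U-T =  1 → B
  i=18: A-J = 17 → R
  i=19: X-J = 14 → O
  i=20: T-W = 23 → X
  i=21: Y-P =  9 → J
  i=22: Y-X =  1 → B
  i=23: I-H =  1 → B
  i=24: U-D = 17 → R
  i=25: W-I = 14 → O
  i=26: Z-C = 23 → X
  i=27: H-Y =  9 → J
  shifts repeat with period 6: ROXJBB

ROXJBB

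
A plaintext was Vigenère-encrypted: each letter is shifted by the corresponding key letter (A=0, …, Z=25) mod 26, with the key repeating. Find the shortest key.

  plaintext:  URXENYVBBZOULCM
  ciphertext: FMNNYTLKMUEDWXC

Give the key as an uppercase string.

  i= 0: F-U = 11 → L
  i= 1: M-R = 21 → V
  i= 2: N-X = 16 → Q
  i= 3: N-E =  9 → J
  i= 4: Y-N = 11 → L
  i= 5: T-Y = 21 → V
  i= 6: L-V = 16 → Q
  i= 7: K-B =  9 → J
  i= 8: M-B = 11 → L
  i= 9: U-Z = 21 → V
  i=10: E-O = 16 → Q
  i=11: D-U =  9 → J
  i=12: W-L = 11 → L
  i=13: X-C = 21 → V
  i=14: C-M = 16 → Q
  shifts repeat with period 4: LVQJ

LVQJ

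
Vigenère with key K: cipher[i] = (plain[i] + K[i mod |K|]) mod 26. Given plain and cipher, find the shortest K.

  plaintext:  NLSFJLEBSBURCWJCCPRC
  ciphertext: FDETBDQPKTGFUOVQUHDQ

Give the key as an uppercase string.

SSMO

  i= 0: F-N = 18 → S
  i= 1: D-L = 18 → S
  i= 2: E-S = 12 → M
  i= 3: T-F = 14 → O
  i= 4: B-J = 18 → S
  i= 5: D-L = 18 → S
  i= 6: Q-E = 12 → M
  i= 7: P-B = 14 → O
  i= 8: K-S = 18 → S
  i= 9: T-B = 18 → S
  i=10: G-U = 12 → M
  i=11: F-R = 14 → O
  i=12: U-C = 18 → S
  i=13: O-W = 18 → S
  i=14: V-J = 12 → M
  i=15: Q-C = 14 → O
  i=16: U-C = 18 → S
  i=17: H-P = 18 → S
  i=18: D-R = 12 → M
  i=19: Q-C = 14 → O
  shifts repeat with period 4: SSMO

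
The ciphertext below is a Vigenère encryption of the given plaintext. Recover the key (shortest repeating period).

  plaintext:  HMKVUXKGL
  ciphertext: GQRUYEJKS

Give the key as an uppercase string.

  i= 0: G-H = 25 → Z
  i= 1: Q-M =  4 → E
  i= 2: R-K =  7 → H
  i= 3: U-V = 25 → Z
  i= 4: Y-U =  4 → E
  i= 5: E-X =  7 → H
  i= 6: J-K = 25 → Z
  i= 7: K-G =  4 → E
  i= 8: S-L =  7 → H
  shifts repeat with period 3: ZEH

ZEH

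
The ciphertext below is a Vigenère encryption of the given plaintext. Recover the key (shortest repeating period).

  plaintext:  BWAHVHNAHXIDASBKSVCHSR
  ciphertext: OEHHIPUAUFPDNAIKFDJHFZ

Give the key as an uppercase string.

  i= 0: O-B = 13 → N
  i= 1: E-W =  8 → I
  i= 2: H-A =  7 → H
  i= 3: H-H =  0 → A
  i= 4: I-V = 13 → N
  i= 5: P-H =  8 → I
  i= 6: U-N =  7 → H
  i= 7: A-A =  0 → A
  i= 8: U-H = 13 → N
  i= 9: F-X =  8 → I
  i=10: P-I =  7 → H
  i=11: D-D =  0 → A
  i=12: N-A = 13 → N
  i=13: A-S =  8 → I
  i=14: I-B =  7 → H
  i=15: K-K =  0 → A
  i=16: F-S = 13 → N
  i=17: D-V =  8 → I
  i=18: J-C =  7 → H
  i=19: H-H =  0 → A
  i=20: F-S = 13 → N
  i=21: Z-R =  8 → I
  shifts repeat with period 4: NIHA

NIHA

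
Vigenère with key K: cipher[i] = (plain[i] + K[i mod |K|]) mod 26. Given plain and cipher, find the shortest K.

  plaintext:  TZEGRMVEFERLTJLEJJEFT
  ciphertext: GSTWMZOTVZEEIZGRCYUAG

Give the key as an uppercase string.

NTPQV

  i= 0: G-T = 13 → N
  i= 1: S-Z = 19 → T
  i= 2: T-E = 15 → P
  i= 3: W-G = 16 → Q
  i= 4: M-R = 21 → V
  i= 5: Z-M = 13 → N
  i= 6: O-V = 19 → T
  i= 7: T-E = 15 → P
  i= 8: V-F = 16 → Q
  i= 9: Z-E = 21 → V
  i=10: E-R = 13 → N
  i=11: E-L = 19 → T
  i=12: I-T = 15 → P
  i=13: Z-J = 16 → Q
  i=14: G-L = 21 → V
  i=15: R-E = 13 → N
  i=16: C-J = 19 → T
  i=17: Y-J = 15 → P
  i=18: U-E = 16 → Q
  i=19: A-F = 21 → V
  i=20: G-T = 13 → N
  shifts repeat with period 5: NTPQV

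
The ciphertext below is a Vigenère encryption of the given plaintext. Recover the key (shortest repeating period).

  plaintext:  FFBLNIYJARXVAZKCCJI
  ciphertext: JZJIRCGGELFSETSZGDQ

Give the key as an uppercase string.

EUIX

  i= 0: J-F =  4 → E
  i= 1: Z-F = 20 → U
  i= 2: J-B =  8 → I
  i= 3: I-L = 23 → X
  i= 4: R-N =  4 → E
  i= 5: C-I = 20 → U
  i= 6: G-Y =  8 → I
  i= 7: G-J = 23 → X
  i= 8: E-A =  4 → E
  i= 9: L-R = 20 → U
  i=10: F-X =  8 → I
  i=11: S-V = 23 → X
  i=12: E-A =  4 → E
  i=13: T-Z = 20 → U
  i=14: S-K =  8 → I
  i=15: Z-C = 23 → X
  i=16: G-C =  4 → E
  i=17: D-J = 20 → U
  i=18: Q-I =  8 → I
  shifts repeat with period 4: EUIX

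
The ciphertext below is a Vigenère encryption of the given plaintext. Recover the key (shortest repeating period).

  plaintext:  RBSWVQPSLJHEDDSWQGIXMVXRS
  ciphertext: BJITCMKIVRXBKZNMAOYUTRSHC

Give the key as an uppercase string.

  i= 0: B-R = 10 → K
  i= 1: J-B =  8 → I
  i= 2: I-S = 16 → Q
  i= 3: T-W = 23 → X
  i= 4: C-V =  7 → H
  i= 5: M-Q = 22 → W
  i= 6: K-P = 21 → V
  i= 7: I-S = 16 → Q
  i= 8: V-L = 10 → K
  i= 9: R-J =  8 → I
  i=10: X-H = 16 → Q
  i=11: B-E = 23 → X
  i=12: K-D =  7 → H
  i=13: Z-D = 22 → W
  i=14: N-S = 21 → V
  i=15: M-W = 16 → Q
  i=16: A-Q = 10 → K
  i=17: O-G =  8 → I
  i=18: Y-I = 16 → Q
  i=19: U-X = 23 → X
  i=20: T-M =  7 → H
  i=21: R-V = 22 → W
  i=22: S-X = 21 → V
  i=23: H-R = 16 → Q
  i=24: C-S = 10 → K
  shifts repeat with period 8: KIQXHWVQ

KIQXHWVQ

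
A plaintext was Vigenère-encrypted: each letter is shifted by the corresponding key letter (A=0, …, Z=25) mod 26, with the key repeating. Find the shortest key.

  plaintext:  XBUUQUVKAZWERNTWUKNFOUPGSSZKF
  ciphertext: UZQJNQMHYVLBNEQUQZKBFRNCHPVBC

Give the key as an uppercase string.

XYWPXWR

  i= 0: U-X = 23 → X
  i= 1: Z-B = 24 → Y
  i= 2: Q-U = 22 → W
  i= 3: J-U = 15 → P
  i= 4: N-Q = 23 → X
  i= 5: Q-U = 22 → W
  i= 6: M-V = 17 → R
  i= 7: H-K = 23 → X
  i= 8: Y-A = 24 → Y
  i= 9: V-Z = 22 → W
  i=10: L-W = 15 → P
  i=11: B-E = 23 → X
  i=12: N-R = 22 → W
  i=13: E-N = 17 → R
  i=14: Q-T = 23 → X
  i=15: U-W = 24 → Y
  i=16: Q-U = 22 → W
  i=17: Z-K = 15 → P
  i=18: K-N = 23 → X
  i=19: B-F = 22 → W
  i=20: F-O = 17 → R
  i=21: R-U = 23 → X
  i=22: N-P = 24 → Y
  i=23: C-G = 22 → W
  i=24: H-S = 15 → P
  i=25: P-S = 23 → X
  i=26: V-Z = 22 → W
  i=27: B-K = 17 → R
  i=28: C-F = 23 → X
  shifts repeat with period 7: XYWPXWR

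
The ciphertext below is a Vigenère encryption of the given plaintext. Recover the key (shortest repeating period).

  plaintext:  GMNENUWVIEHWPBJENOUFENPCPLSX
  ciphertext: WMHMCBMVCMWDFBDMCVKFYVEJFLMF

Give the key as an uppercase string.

QAUIPH

  i= 0: W-G = 16 → Q
  i= 1: M-M =  0 → A
  i= 2: H-N = 20 → U
  i= 3: M-E =  8 → I
  i= 4: C-N = 15 → P
  i= 5: B-U =  7 → H
  i= 6: M-W = 16 → Q
  i= 7: V-V =  0 → A
  i= 8: C-I = 20 → U
  i= 9: M-E =  8 → I
  i=10: W-H = 15 → P
  i=11: D-W =  7 → H
  i=12: F-P = 16 → Q
  i=13: B-B =  0 → A
  i=14: D-J = 20 → U
  i=15: M-E =  8 → I
  i=16: C-N = 15 → P
  i=17: V-O =  7 → H
  i=18: K-U = 16 → Q
  i=19: F-F =  0 → A
  i=20: Y-E = 20 → U
  i=21: V-N =  8 → I
  i=22: E-P = 15 → P
  i=23: J-C =  7 → H
  i=24: F-P = 16 → Q
  i=25: L-L =  0 → A
  i=26: M-S = 20 → U
  i=27: F-X =  8 → I
  shifts repeat with period 6: QAUIPH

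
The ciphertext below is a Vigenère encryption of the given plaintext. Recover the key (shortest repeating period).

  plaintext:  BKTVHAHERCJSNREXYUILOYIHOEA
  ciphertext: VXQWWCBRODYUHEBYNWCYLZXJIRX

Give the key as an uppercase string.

  i= 0: V-B = 20 → U
  i= 1: X-K = 13 → N
  i= 2: Q-T = 23 → X
  i= 3: W-V =  1 → B
  i= 4: W-H = 15 → P
  i= 5: C-A =  2 → C
  i= 6: B-H = 20 → U
  i= 7: R-E = 13 → N
  i= 8: O-R = 23 → X
  i= 9: D-C =  1 → B
  i=10: Y-J = 15 → P
  i=11: U-S =  2 → C
  i=12: H-N = 20 → U
  i=13: E-R = 13 → N
  i=14: B-E = 23 → X
  i=15: Y-X =  1 → B
  i=16: N-Y = 15 → P
  i=17: W-U =  2 → C
  i=18: C-I = 20 → U
  i=19: Y-L = 13 → N
  i=20: L-O = 23 → X
  i=21: Z-Y =  1 → B
  i=22: X-I = 15 → P
  i=23: J-H =  2 → C
  i=24: I-O = 20 → U
  i=25: R-E = 13 → N
  i=26: X-A = 23 → X
  shifts repeat with period 6: UNXBPC

UNXBPC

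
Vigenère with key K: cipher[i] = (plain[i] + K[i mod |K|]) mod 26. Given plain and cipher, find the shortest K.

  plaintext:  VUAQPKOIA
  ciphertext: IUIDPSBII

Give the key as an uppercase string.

  i= 0: I-V = 13 → N
  i= 1: U-U =  0 → A
  i= 2: I-A =  8 → I
  i= 3: D-Q = 13 → N
  i= 4: P-P =  0 → A
  i= 5: S-K =  8 → I
  i= 6: B-O = 13 → N
  i= 7: I-I =  0 → A
  i= 8: I-A =  8 → I
  shifts repeat with period 3: NAI

NAI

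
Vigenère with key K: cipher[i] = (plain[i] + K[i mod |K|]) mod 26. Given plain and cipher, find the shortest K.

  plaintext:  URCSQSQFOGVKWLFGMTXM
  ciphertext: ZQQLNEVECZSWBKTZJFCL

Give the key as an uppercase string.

  i= 0: Z-U =  5 → F
  i= 1: Q-R = 25 → Z
  i= 2: Q-C = 14 → O
  i= 3: L-S = 19 → T
  i= 4: N-Q = 23 → X
  i= 5: E-S = 12 → M
  i= 6: V-Q =  5 → F
  i= 7: E-F = 25 → Z
  i= 8: C-O = 14 → O
  i= 9: Z-G = 19 → T
  i=10: S-V = 23 → X
  i=11: W-K = 12 → M
  i=12: B-W =  5 → F
  i=13: K-L = 25 → Z
  i=14: T-F = 14 → O
  i=15: Z-G = 19 → T
  i=16: J-M = 23 → X
  i=17: F-T = 12 → M
  i=18: C-X =  5 → F
  i=19: L-M = 25 → Z
  shifts repeat with period 6: FZOTXM

FZOTXM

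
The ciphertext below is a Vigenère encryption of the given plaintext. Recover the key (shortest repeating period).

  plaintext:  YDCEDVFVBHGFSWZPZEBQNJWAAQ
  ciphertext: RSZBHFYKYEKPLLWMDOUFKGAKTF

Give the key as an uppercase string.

  i= 0: R-Y = 19 → T
  i= 1: S-D = 15 → P
  i= 2: Z-C = 23 → X
  i= 3: B-E = 23 → X
  i= 4: H-D =  4 → E
  i= 5: F-V = 10 → K
  i= 6: Y-F = 19 → T
  i= 7: K-V = 15 → P
  i= 8: Y-B = 23 → X
  i= 9: E-H = 23 → X
  i=10: K-G =  4 → E
  i=11: P-F = 10 → K
  i=12: L-S = 19 → T
  i=13: L-W = 15 → P
  i=14: W-Z = 23 → X
  i=15: M-P = 23 → X
  i=16: D-Z =  4 → E
  i=17: O-E = 10 → K
  i=18: U-B = 19 → T
  i=19: F-Q = 15 → P
  i=20: K-N = 23 → X
  i=21: G-J = 23 → X
  i=22: A-W =  4 → E
  i=23: K-A = 10 → K
  i=24: T-A = 19 → T
  i=25: F-Q = 15 → P
  shifts repeat with period 6: TPXXEK

TPXXEK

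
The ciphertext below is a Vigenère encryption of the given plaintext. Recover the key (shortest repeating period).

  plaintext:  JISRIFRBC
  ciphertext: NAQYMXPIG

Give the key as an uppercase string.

  i= 0: N-J =  4 → E
  i= 1: A-I = 18 → S
  i= 2: Q-S = 24 → Y
  i= 3: Y-R =  7 → H
  i= 4: M-I =  4 → E
  i= 5: X-F = 18 → S
  i= 6: P-R = 24 → Y
  i= 7: I-B =  7 → H
  i= 8: G-C =  4 → E
  shifts repeat with period 4: ESYH

ESYH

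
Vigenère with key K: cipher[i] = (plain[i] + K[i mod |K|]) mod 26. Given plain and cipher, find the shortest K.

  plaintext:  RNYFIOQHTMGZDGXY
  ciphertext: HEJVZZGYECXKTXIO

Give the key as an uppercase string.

  i= 0: H-R = 16 → Q
  i= 1: E-N = 17 → R
  i= 2: J-Y = 11 → L
  i= 3: V-F = 16 → Q
  i= 4: Z-I = 17 → R
  i= 5: Z-O = 11 → L
  i= 6: G-Q = 16 → Q
  i= 7: Y-H = 17 → R
  i= 8: E-T = 11 → L
  i= 9: C-M = 16 → Q
  i=10: X-G = 17 → R
  i=11: K-Z = 11 → L
  i=12: T-D = 16 → Q
  i=13: X-G = 17 → R
  i=14: I-X = 11 → L
  i=15: O-Y = 16 → Q
  shifts repeat with period 3: QRL

QRL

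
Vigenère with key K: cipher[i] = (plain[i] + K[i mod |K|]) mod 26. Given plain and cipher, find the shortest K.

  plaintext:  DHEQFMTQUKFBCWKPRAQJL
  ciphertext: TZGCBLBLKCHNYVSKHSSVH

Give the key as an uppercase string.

QSCMWZIV

  i= 0: T-D = 16 → Q
  i= 1: Z-H = 18 → S
  i= 2: G-E =  2 → C
  i= 3: C-Q = 12 → M
  i= 4: B-F = 22 → W
  i= 5: L-M = 25 → Z
  i= 6: B-T =  8 → I
  i= 7: L-Q = 21 → V
  i= 8: K-U = 16 → Q
  i= 9: C-K = 18 → S
  i=10: H-F =  2 → C
  i=11: N-B = 12 → M
  i=12: Y-C = 22 → W
  i=13: V-W = 25 → Z
  i=14: S-K =  8 → I
  i=15: K-P = 21 → V
  i=16: H-R = 16 → Q
  i=17: S-A = 18 → S
  i=18: S-Q =  2 → C
  i=19: V-J = 12 → M
  i=20: H-L = 22 → W
  shifts repeat with period 8: QSCMWZIV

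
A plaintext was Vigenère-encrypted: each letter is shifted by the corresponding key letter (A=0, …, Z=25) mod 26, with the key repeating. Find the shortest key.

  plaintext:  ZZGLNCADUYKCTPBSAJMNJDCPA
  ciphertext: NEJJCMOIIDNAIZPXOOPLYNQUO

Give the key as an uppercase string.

OFDYPKOF

  i= 0: N-Z = 14 → O
  i= 1: E-Z =  5 → F
  i= 2: J-G =  3 → D
  i= 3: J-L = 24 → Y
  i= 4: C-N = 15 → P
  i= 5: M-C = 10 → K
  i= 6: O-A = 14 → O
  i= 7: I-D =  5 → F
  i= 8: I-U = 14 → O
  i= 9: D-Y =  5 → F
  i=10: N-K =  3 → D
  i=11: A-C = 24 → Y
  i=12: I-T = 15 → P
  i=13: Z-P = 10 → K
  i=14: P-B = 14 → O
  i=15: X-S =  5 → F
  i=16: O-A = 14 → O
  i=17: O-J =  5 → F
  i=18: P-M =  3 → D
  i=19: L-N = 24 → Y
  i=20: Y-J = 15 → P
  i=21: N-D = 10 → K
  i=22: Q-C = 14 → O
  i=23: U-P =  5 → F
  i=24: O-A = 14 → O
  shifts repeat with period 8: OFDYPKOF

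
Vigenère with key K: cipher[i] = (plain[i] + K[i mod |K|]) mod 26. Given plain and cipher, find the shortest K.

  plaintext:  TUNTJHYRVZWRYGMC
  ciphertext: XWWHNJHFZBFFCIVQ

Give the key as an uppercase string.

ECJO

  i= 0: X-T =  4 → E
  i= 1: W-U =  2 → C
  i= 2: W-N =  9 → J
  i= 3: H-T = 14 → O
  i= 4: N-J =  4 → E
  i= 5: J-H =  2 → C
  i= 6: H-Y =  9 → J
  i= 7: F-R = 14 → O
  i= 8: Z-V =  4 → E
  i= 9: B-Z =  2 → C
  i=10: F-W =  9 → J
  i=11: F-R = 14 → O
  i=12: C-Y =  4 → E
  i=13: I-G =  2 → C
  i=14: V-M =  9 → J
  i=15: Q-C = 14 → O
  shifts repeat with period 4: ECJO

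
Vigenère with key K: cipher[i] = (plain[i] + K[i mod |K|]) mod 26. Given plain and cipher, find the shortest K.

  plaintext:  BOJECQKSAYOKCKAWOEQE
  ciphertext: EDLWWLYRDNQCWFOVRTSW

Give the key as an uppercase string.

DPCSUVOZ

  i= 0: E-B =  3 → D
  i= 1: D-O = 15 → P
  i= 2: L-J =  2 → C
  i= 3: W-E = 18 → S
  i= 4: W-C = 20 → U
  i= 5: L-Q = 21 → V
  i= 6: Y-K = 14 → O
  i= 7: R-S = 25 → Z
  i= 8: D-A =  3 → D
  i= 9: N-Y = 15 → P
  i=10: Q-O =  2 → C
  i=11: C-K = 18 → S
  i=12: W-C = 20 → U
  i=13: F-K = 21 → V
  i=14: O-A = 14 → O
  i=15: V-W = 25 → Z
  i=16: R-O =  3 → D
  i=17: T-E = 15 → P
  i=18: S-Q =  2 → C
  i=19: W-E = 18 → S
  shifts repeat with period 8: DPCSUVOZ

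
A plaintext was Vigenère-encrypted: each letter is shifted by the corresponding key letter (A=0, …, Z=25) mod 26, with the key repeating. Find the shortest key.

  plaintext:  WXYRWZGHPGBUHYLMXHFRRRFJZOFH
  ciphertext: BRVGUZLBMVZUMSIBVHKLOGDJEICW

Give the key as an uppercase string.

  i= 0: B-W =  5 → F
  i= 1: R-X = 20 → U
  i= 2: V-Y = 23 → X
  i= 3: G-R = 15 → P
  i= 4: U-W = 24 → Y
  i= 5: Z-Z =  0 → A
  i= 6: L-G =  5 → F
  i= 7: B-H = 20 → U
  i= 8: M-P = 23 → X
  i= 9: V-G = 15 → P
  i=10: Z-B = 24 → Y
  i=11: U-U =  0 → A
  i=12: M-H =  5 → F
  i=13: S-Y = 20 → U
  i=14: I-L = 23 → X
  i=15: B-M = 15 → P
  i=16: V-X = 24 → Y
  i=17: H-H =  0 → A
  i=18: K-F =  5 → F
  i=19: L-R = 20 → U
  i=20: O-R = 23 → X
  i=21: G-R = 15 → P
  i=22: D-F = 24 → Y
  i=23: J-J =  0 → A
  i=24: E-Z =  5 → F
  i=25: I-O = 20 → U
  i=26: C-F = 23 → X
  i=27: W-H = 15 → P
  shifts repeat with period 6: FUXPYA

FUXPYA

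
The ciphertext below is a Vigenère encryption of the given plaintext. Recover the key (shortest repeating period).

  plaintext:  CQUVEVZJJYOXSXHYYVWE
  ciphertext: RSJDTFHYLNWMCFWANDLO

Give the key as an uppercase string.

PCPIPKI

  i= 0: R-C = 15 → P
  i= 1: S-Q =  2 → C
  i= 2: J-U = 15 → P
  i= 3: D-V =  8 → I
  i= 4: T-E = 15 → P
  i= 5: F-V = 10 → K
  i= 6: H-Z =  8 → I
  i= 7: Y-J = 15 → P
  i= 8: L-J =  2 → C
  i= 9: N-Y = 15 → P
  i=10: W-O =  8 → I
  i=11: M-X = 15 → P
  i=12: C-S = 10 → K
  i=13: F-X =  8 → I
  i=14: W-H = 15 → P
  i=15: A-Y =  2 → C
  i=16: N-Y = 15 → P
  i=17: D-V =  8 → I
  i=18: L-W = 15 → P
  i=19: O-E = 10 → K
  shifts repeat with period 7: PCPIPKI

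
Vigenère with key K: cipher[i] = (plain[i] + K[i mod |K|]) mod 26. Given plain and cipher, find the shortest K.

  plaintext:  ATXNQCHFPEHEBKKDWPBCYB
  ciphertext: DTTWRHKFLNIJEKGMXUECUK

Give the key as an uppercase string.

DAWJBF

  i= 0: D-A =  3 → D
  i= 1: T-T =  0 → A
  i= 2: T-X = 22 → W
  i= 3: W-N =  9 → J
  i= 4: R-Q =  1 → B
  i= 5: H-C =  5 → F
  i= 6: K-H =  3 → D
  i= 7: F-F =  0 → A
  i= 8: L-P = 22 → W
  i= 9: N-E =  9 → J
  i=10: I-H =  1 → B
  i=11: J-E =  5 → F
  i=12: E-B =  3 → D
  i=13: K-K =  0 → A
  i=14: G-K = 22 → W
  i=15: M-D =  9 → J
  i=16: X-W =  1 → B
  i=17: U-P =  5 → F
  i=18: E-B =  3 → D
  i=19: C-C =  0 → A
  i=20: U-Y = 22 → W
  i=21: K-B =  9 → J
  shifts repeat with period 6: DAWJBF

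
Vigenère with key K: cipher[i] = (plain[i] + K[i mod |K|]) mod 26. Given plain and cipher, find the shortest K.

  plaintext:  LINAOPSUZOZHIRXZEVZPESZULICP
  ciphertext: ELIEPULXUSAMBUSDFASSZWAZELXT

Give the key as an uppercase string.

  i= 0: E-L = 19 → T
  i= 1: L-I =  3 → D
  i= 2: I-N = 21 → V
  i= 3: E-A =  4 → E
  i= 4: P-O =  1 → B
  i= 5: U-P =  5 → F
  i= 6: L-S = 19 → T
  i= 7: X-U =  3 → D
  i= 8: U-Z = 21 → V
  i= 9: S-O =  4 → E
  i=10: A-Z =  1 → B
  i=11: M-H =  5 → F
  i=12: B-I = 19 → T
  i=13: U-R =  3 → D
  i=14: S-X = 21 → V
  i=15: D-Z =  4 → E
  i=16: F-E =  1 → B
  i=17: A-V =  5 → F
  i=18: S-Z = 19 → T
  i=19: S-P =  3 → D
  i=20: Z-E = 21 → V
  i=21: W-S =  4 → E
  i=22: A-Z =  1 → B
  i=23: Z-U =  5 → F
  i=24: E-L = 19 → T
  i=25: L-I =  3 → D
  i=26: X-C = 21 → V
  i=27: T-P =  4 → E
  shifts repeat with period 6: TDVEBF

TDVEBF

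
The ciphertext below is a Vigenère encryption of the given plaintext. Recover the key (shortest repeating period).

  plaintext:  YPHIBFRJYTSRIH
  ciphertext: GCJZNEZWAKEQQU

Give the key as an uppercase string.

INCRMZ

  i= 0: G-Y =  8 → I
  i= 1: C-P = 13 → N
  i= 2: J-H =  2 → C
  i= 3: Z-I = 17 → R
  i= 4: N-B = 12 → M
  i= 5: E-F = 25 → Z
  i= 6: Z-R =  8 → I
  i= 7: W-J = 13 → N
  i= 8: A-Y =  2 → C
  i= 9: K-T = 17 → R
  i=10: E-S = 12 → M
  i=11: Q-R = 25 → Z
  i=12: Q-I =  8 → I
  i=13: U-H = 13 → N
  shifts repeat with period 6: INCRMZ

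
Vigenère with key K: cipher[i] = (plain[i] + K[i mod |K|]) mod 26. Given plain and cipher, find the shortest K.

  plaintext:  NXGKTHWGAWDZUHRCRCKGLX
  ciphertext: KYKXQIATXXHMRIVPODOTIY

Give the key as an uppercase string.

XBEN

  i= 0: K-N = 23 → X
  i= 1: Y-X =  1 → B
  i= 2: K-G =  4 → E
  i= 3: X-K = 13 → N
  i= 4: Q-T = 23 → X
  i= 5: I-H =  1 → B
  i= 6: A-W =  4 → E
  i= 7: T-G = 13 → N
  i= 8: X-A = 23 → X
  i= 9: X-W =  1 → B
  i=10: H-D =  4 → E
  i=11: M-Z = 13 → N
  i=12: R-U = 23 → X
  i=13: I-H =  1 → B
  i=14: V-R =  4 → E
  i=15: P-C = 13 → N
  i=16: O-R = 23 → X
  i=17: D-C =  1 → B
  i=18: O-K =  4 → E
  i=19: T-G = 13 → N
  i=20: I-L = 23 → X
  i=21: Y-X =  1 → B
  shifts repeat with period 4: XBEN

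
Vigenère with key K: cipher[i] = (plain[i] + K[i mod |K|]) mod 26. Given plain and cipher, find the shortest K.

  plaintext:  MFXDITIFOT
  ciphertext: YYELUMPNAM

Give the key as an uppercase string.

MTHI

  i= 0: Y-M = 12 → M
  i= 1: Y-F = 19 → T
  i= 2: E-X =  7 → H
  i= 3: L-D =  8 → I
  i= 4: U-I = 12 → M
  i= 5: M-T = 19 → T
  i= 6: P-I =  7 → H
  i= 7: N-F =  8 → I
  i= 8: A-O = 12 → M
  i= 9: M-T = 19 → T
  shifts repeat with period 4: MTHI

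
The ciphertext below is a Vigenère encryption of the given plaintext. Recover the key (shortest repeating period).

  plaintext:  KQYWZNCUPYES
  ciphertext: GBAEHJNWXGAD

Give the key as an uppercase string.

WLCII

  i= 0: G-K = 22 → W
  i= 1: B-Q = 11 → L
  i= 2: A-Y =  2 → C
  i= 3: E-W =  8 → I
  i= 4: H-Z =  8 → I
  i= 5: J-N = 22 → W
  i= 6: N-C = 11 → L
  i= 7: W-U =  2 → C
  i= 8: X-P =  8 → I
  i= 9: G-Y =  8 → I
  i=10: A-E = 22 → W
  i=11: D-S = 11 → L
  shifts repeat with period 5: WLCII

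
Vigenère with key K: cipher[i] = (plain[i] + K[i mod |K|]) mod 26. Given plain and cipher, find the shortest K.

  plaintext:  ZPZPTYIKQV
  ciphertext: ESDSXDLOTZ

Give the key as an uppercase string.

  i= 0: E-Z =  5 → F
  i= 1: S-P =  3 → D
  i= 2: D-Z =  4 → E
  i= 3: S-P =  3 → D
  i= 4: X-T =  4 → E
  i= 5: D-Y =  5 → F
  i= 6: L-I =  3 → D
  i= 7: O-K =  4 → E
  i= 8: T-Q =  3 → D
  i= 9: Z-V =  4 → E
  shifts repeat with period 5: FDEDE

FDEDE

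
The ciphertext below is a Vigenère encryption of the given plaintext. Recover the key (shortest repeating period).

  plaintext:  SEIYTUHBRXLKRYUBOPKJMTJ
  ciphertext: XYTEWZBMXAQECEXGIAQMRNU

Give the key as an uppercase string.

FULGD

  i= 0: X-S =  5 → F
  i= 1: Y-E = 20 → U
  i= 2: T-I = 11 → L
  i= 3: E-Y =  6 → G
  i= 4: W-T =  3 → D
  i= 5: Z-U =  5 → F
  i= 6: B-H = 20 → U
  i= 7: M-B = 11 → L
  i= 8: X-R =  6 → G
  i= 9: A-X =  3 → D
  i=10: Q-L =  5 → F
  i=11: E-K = 20 → U
  i=12: C-R = 11 → L
  i=13: E-Y =  6 → G
  i=14: X-U =  3 → D
  i=15: G-B =  5 → F
  i=16: I-O = 20 → U
  i=17: A-P = 11 → L
  i=18: Q-K =  6 → G
  i=19: M-J =  3 → D
  i=20: R-M =  5 → F
  i=21: N-T = 20 → U
  i=22: U-J = 11 → L
  shifts repeat with period 5: FULGD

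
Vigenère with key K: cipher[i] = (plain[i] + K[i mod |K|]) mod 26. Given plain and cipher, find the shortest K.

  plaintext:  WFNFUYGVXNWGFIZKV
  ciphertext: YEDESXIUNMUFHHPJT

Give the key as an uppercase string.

  i= 0: Y-W =  2 → C
  i= 1: E-F = 25 → Z
  i= 2: D-N = 16 → Q
  i= 3: E-F = 25 → Z
  i= 4: S-U = 24 → Y
  i= 5: X-Y = 25 → Z
  i= 6: I-G =  2 → C
  i= 7: U-V = 25 → Z
  i= 8: N-X = 16 → Q
  i= 9: M-N = 25 → Z
  i=10: U-W = 24 → Y
  i=11: F-G = 25 → Z
  i=12: H-F =  2 → C
  i=13: H-I = 25 → Z
  i=14: P-Z = 16 → Q
  i=15: J-K = 25 → Z
  i=16: T-V = 24 → Y
  shifts repeat with period 6: CZQZYZ

CZQZYZ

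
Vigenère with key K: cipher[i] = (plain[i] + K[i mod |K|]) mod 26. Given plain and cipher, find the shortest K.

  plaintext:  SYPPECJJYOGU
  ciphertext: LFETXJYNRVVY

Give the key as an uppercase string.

  i= 0: L-S = 19 → T
  i= 1: F-Y =  7 → H
  i= 2: E-P = 15 → P
  i= 3: T-P =  4 → E
  i= 4: X-E = 19 → T
  i= 5: J-C =  7 → H
  i= 6: Y-J = 15 → P
  i= 7: N-J =  4 → E
  i= 8: R-Y = 19 → T
  i= 9: V-O =  7 → H
  i=10: V-G = 15 → P
  i=11: Y-U =  4 → E
  shifts repeat with period 4: THPE

THPE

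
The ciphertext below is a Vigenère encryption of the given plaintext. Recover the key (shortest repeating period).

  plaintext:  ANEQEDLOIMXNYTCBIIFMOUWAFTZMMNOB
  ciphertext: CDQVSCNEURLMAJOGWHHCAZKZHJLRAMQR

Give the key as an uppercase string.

  i= 0: C-A =  2 → C
  i= 1: D-N = 16 → Q
  i= 2: Q-E = 12 → M
  i= 3: V-Q =  5 → F
  i= 4: S-E = 14 → O
  i= 5: C-D = 25 → Z
  i= 6: N-L =  2 → C
  i= 7: E-O = 16 → Q
  i= 8: U-I = 12 → M
  i= 9: R-M =  5 → F
  i=10: L-X = 14 → O
  i=11: M-N = 25 → Z
  i=12: A-Y =  2 → C
  i=13: J-T = 16 → Q
  i=14: O-C = 12 → M
  i=15: G-B =  5 → F
  i=16: W-I = 14 → O
  i=17: H-I = 25 → Z
  i=18: H-F =  2 → C
  i=19: C-M = 16 → Q
  i=20: A-O = 12 → M
  i=21: Z-U =  5 → F
  i=22: K-W = 14 → O
  i=23: Z-A = 25 → Z
  i=24: H-F =  2 → C
  i=25: J-T = 16 → Q
  i=26: L-Z = 12 → M
  i=27: R-M =  5 → F
  i=28: A-M = 14 → O
  i=29: M-N = 25 → Z
  i=30: Q-O =  2 → C
  i=31: R-B = 16 → Q
  shifts repeat with period 6: CQMFOZ

CQMFOZ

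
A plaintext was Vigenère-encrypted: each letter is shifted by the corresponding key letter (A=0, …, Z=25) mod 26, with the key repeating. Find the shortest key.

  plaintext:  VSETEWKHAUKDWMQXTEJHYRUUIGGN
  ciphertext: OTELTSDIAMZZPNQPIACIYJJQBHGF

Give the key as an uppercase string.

TBASPW

  i= 0: O-V = 19 → T
  i= 1: T-S =  1 → B
  i= 2: E-E =  0 → A
  i= 3: L-T = 18 → S
  i= 4: T-E = 15 → P
  i= 5: S-W = 22 → W
  i= 6: D-K = 19 → T
  i= 7: I-H =  1 → B
  i= 8: A-A =  0 → A
  i= 9: M-U = 18 → S
  i=10: Z-K = 15 → P
  i=11: Z-D = 22 → W
  i=12: P-W = 19 → T
  i=13: N-M =  1 → B
  i=14: Q-Q =  0 → A
  i=15: P-X = 18 → S
  i=16: I-T = 15 → P
  i=17: A-E = 22 → W
  i=18: C-J = 19 → T
  i=19: I-H =  1 → B
  i=20: Y-Y =  0 → A
  i=21: J-R = 18 → S
  i=22: J-U = 15 → P
  i=23: Q-U = 22 → W
  i=24: B-I = 19 → T
  i=25: H-G =  1 → B
  i=26: G-G =  0 → A
  i=27: F-N = 18 → S
  shifts repeat with period 6: TBASPW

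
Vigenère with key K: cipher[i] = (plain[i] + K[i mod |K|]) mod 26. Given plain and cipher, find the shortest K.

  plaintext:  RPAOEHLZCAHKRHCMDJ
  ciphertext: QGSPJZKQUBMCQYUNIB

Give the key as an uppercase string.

  i= 0: Q-R = 25 → Z
  i= 1: G-P = 17 → R
  i= 2: S-A = 18 → S
  i= 3: P-O =  1 → B
  i= 4: J-E =  5 → F
  i= 5: Z-H = 18 → S
  i= 6: K-L = 25 → Z
  i= 7: Q-Z = 17 → R
  i= 8: U-C = 18 → S
  i= 9: B-A =  1 → B
  i=10: M-H =  5 → F
  i=11: C-K = 18 → S
  i=12: Q-R = 25 → Z
  i=13: Y-H = 17 → R
  i=14: U-C = 18 → S
  i=15: N-M =  1 → B
  i=16: I-D =  5 → F
  i=17: B-J = 18 → S
  shifts repeat with period 6: ZRSBFS

ZRSBFS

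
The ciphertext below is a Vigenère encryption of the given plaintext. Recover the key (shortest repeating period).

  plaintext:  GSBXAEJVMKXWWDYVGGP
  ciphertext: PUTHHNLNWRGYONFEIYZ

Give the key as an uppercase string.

  i= 0: P-G =  9 → J
  i= 1: U-S =  2 → C
  i= 2: T-B = 18 → S
  i= 3: H-X = 10 → K
  i= 4: H-A =  7 → H
  i= 5: N-E =  9 → J
  i= 6: L-J =  2 → C
  i= 7: N-V = 18 → S
  i= 8: W-M = 10 → K
  i= 9: R-K =  7 → H
  i=10: G-X =  9 → J
  i=11: Y-W =  2 → C
  i=12: O-W = 18 → S
  i=13: N-D = 10 → K
  i=14: F-Y =  7 → H
  i=15: E-V =  9 → J
  i=16: I-G =  2 → C
  i=17: Y-G = 18 → S
  i=18: Z-P = 10 → K
  shifts repeat with period 5: JCSKH

JCSKH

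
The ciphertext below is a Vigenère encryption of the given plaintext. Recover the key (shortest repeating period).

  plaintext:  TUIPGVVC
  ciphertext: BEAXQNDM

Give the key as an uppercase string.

IKS

  i= 0: B-T =  8 → I
  i= 1: E-U = 10 → K
  i= 2: A-I = 18 → S
  i= 3: X-P =  8 → I
  i= 4: Q-G = 10 → K
  i= 5: N-V = 18 → S
  i= 6: D-V =  8 → I
  i= 7: M-C = 10 → K
  shifts repeat with period 3: IKS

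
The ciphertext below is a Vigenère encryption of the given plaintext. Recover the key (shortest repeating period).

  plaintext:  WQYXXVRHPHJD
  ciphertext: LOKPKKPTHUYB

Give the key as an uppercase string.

  i= 0: L-W = 15 → P
  i= 1: O-Q = 24 → Y
  i= 2: K-Y = 12 → M
  i= 3: P-X = 18 → S
  i= 4: K-X = 13 → N
  i= 5: K-V = 15 → P
  i= 6: P-R = 24 → Y
  i= 7: T-H = 12 → M
  i= 8: H-P = 18 → S
  i= 9: U-H = 13 → N
  i=10: Y-J = 15 → P
  i=11: B-D = 24 → Y
  shifts repeat with period 5: PYMSN

PYMSN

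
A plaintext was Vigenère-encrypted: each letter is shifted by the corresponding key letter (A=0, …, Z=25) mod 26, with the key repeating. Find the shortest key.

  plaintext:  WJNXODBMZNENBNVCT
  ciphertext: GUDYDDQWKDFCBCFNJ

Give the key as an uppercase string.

  i= 0: G-W = 10 → K
  i= 1: U-J = 11 → L
  i= 2: D-N = 16 → Q
  i= 3: Y-X =  1 → B
  i= 4: D-O = 15 → P
  i= 5: D-D =  0 → A
  i= 6: Q-B = 15 → P
  i= 7: W-M = 10 → K
  i= 8: K-Z = 11 → L
  i= 9: D-N = 16 → Q
  i=10: F-E =  1 → B
  i=11: C-N = 15 → P
  i=12: B-B =  0 → A
  i=13: C-N = 15 → P
  i=14: F-V = 10 → K
  i=15: N-C = 11 → L
  i=16: J-T = 16 → Q
  shifts repeat with period 7: KLQBPAP

KLQBPAP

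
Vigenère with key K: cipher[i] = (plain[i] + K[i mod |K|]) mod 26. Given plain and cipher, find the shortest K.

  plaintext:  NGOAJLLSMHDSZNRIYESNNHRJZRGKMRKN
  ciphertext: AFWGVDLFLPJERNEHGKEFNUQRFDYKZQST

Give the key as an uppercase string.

NZIGMSA

  i= 0: A-N = 13 → N
  i= 1: F-G = 25 → Z
  i= 2: W-O =  8 → I
  i= 3: G-A =  6 → G
  i= 4: V-J = 12 → M
  i= 5: D-L = 18 → S
  i= 6: L-L =  0 → A
  i= 7: F-S = 13 → N
  i= 8: L-M = 25 → Z
  i= 9: P-H =  8 → I
  i=10: J-D =  6 → G
  i=11: E-S = 12 → M
  i=12: R-Z = 18 → S
  i=13: N-N =  0 → A
  i=14: E-R = 13 → N
  i=15: H-I = 25 → Z
  i=16: G-Y =  8 → I
  i=17: K-E =  6 → G
  i=18: E-S = 12 → M
  i=19: F-N = 18 → S
  i=20: N-N =  0 → A
  i=21: U-H = 13 → N
  i=22: Q-R = 25 → Z
  i=23: R-J =  8 → I
  i=24: F-Z =  6 → G
  i=25: D-R = 12 → M
  i=26: Y-G = 18 → S
  i=27: K-K =  0 → A
  i=28: Z-M = 13 → N
  i=29: Q-R = 25 → Z
  i=30: S-K =  8 → I
  i=31: T-N =  6 → G
  shifts repeat with period 7: NZIGMSA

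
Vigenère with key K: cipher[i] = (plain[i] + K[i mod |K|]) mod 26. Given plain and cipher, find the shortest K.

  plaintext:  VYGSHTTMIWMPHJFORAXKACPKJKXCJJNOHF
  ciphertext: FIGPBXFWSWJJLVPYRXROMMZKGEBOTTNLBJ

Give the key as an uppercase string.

KKAXUEM

  i= 0: F-V = 10 → K
  i= 1: I-Y = 10 → K
  i= 2: G-G =  0 → A
  i= 3: P-S = 23 → X
  i= 4: B-H = 20 → U
  i= 5: X-T =  4 → E
  i= 6: F-T = 12 → M
  i= 7: W-M = 10 → K
  i= 8: S-I = 10 → K
  i= 9: W-W =  0 → A
  i=10: J-M = 23 → X
  i=11: J-P = 20 → U
  i=12: L-H =  4 → E
  i=13: V-J = 12 → M
  i=14: P-F = 10 → K
  i=15: Y-O = 10 → K
  i=16: R-R =  0 → A
  i=17: X-A = 23 → X
  i=18: R-X = 20 → U
  i=19: O-K =  4 → E
  i=20: M-A = 12 → M
  i=21: M-C = 10 → K
  i=22: Z-P = 10 → K
  i=23: K-K =  0 → A
  i=24: G-J = 23 → X
  i=25: E-K = 20 → U
  i=26: B-X =  4 → E
  i=27: O-C = 12 → M
  i=28: T-J = 10 → K
  i=29: T-J = 10 → K
  i=30: N-N =  0 → A
  i=31: L-O = 23 → X
  i=32: B-H = 20 → U
  i=33: J-F =  4 → E
  shifts repeat with period 7: KKAXUEM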